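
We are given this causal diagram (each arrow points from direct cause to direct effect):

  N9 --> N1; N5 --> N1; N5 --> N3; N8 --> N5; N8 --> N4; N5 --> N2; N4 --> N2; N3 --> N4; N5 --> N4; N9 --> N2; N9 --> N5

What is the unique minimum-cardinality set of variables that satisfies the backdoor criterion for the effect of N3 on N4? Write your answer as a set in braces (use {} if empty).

{N5}

Variables eligible for adjustment (non-descendants of N3, excluding N3 and N4): {N1, N5, N8, N9}.
Backdoor paths from N3 to N4:
  P1: N3 <- N5 <- N9 -> N2 <- N4
  P2: N3 <- N5 <- N8 -> N4
  P3: N3 <- N5 -> N1 <- N9 -> N2 <- N4
  P4: N3 <- N5 -> N4
  P5: N3 <- N5 -> N2 <- N4
The empty set is not sufficient: P2 (N3 <- N5 <- N8 -> N4) has no collider blocking it and no conditioned non-collider, so it is open.
Try {N5}:
  P1: blocked at chain node N5 ∈ conditioning set.
  P2: blocked at chain node N5 ∈ conditioning set.
  P3: blocked at fork node N5 ∈ conditioning set.
  P4: blocked at fork node N5 ∈ conditioning set.
  P5: blocked at fork node N5 ∈ conditioning set.
{N5} contains no descendant of N3 and blocks every backdoor path.
No other singleton works — e.g. {N9} leaves P2 open — so {N5} is the unique smallest valid adjustment set.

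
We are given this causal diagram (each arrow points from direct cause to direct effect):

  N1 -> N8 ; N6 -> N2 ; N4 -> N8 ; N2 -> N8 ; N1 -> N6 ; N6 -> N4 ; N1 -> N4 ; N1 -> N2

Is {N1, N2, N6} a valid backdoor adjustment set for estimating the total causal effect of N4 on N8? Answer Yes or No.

Backdoor paths from N4 to N8 (paths whose first edge points into N4):
  P1: N4 <- N1 -> N6 -> N2 -> N8
  P2: N4 <- N1 -> N2 -> N8
  P3: N4 <- N1 -> N8
  P4: N4 <- N6 <- N1 -> N2 -> N8
  P5: N4 <- N6 <- N1 -> N8
  P6: N4 <- N6 -> N2 <- N1 -> N8
  P7: N4 <- N6 -> N2 -> N8
Condition 1 (no descendant of N4 in the set): holds — descendants of N4 are {N8}; none are in {N1, N2, N6}.
Condition 2 (every backdoor path blocked by {N1, N2, N6}):
  P1: blocked at fork node N1 ∈ conditioning set.
  P2: blocked at fork node N1 ∈ conditioning set.
  P3: blocked at fork node N1 ∈ conditioning set.
  P4: blocked at chain node N6 ∈ conditioning set.
  P5: blocked at chain node N6 ∈ conditioning set.
  P6: blocked at fork node N6 ∈ conditioning set.
  P7: blocked at fork node N6 ∈ conditioning set.
{N1, N2, N6} satisfies the backdoor criterion.

Yes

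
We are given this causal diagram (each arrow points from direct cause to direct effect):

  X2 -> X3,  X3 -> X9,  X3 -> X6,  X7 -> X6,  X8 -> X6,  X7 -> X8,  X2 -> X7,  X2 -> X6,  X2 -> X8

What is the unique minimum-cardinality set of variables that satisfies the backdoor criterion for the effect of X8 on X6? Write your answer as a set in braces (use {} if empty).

{X2, X7}

Variables eligible for adjustment (non-descendants of X8, excluding X8 and X6): {X2, X3, X7, X9}.
Backdoor paths from X8 to X6:
  P1: X8 <- X2 -> X3 -> X6
  P2: X8 <- X2 -> X7 -> X6
  P3: X8 <- X2 -> X6
  P4: X8 <- X7 <- X2 -> X3 -> X6
  P5: X8 <- X7 <- X2 -> X6
  P6: X8 <- X7 -> X6
The empty set is not sufficient: P1 (X8 <- X2 -> X3 -> X6) has no collider blocking it and no conditioned non-collider, so it is open.
Try {X2, X7}:
  P1: blocked at fork node X2 ∈ conditioning set.
  P2: blocked at fork node X2 ∈ conditioning set.
  P3: blocked at fork node X2 ∈ conditioning set.
  P4: blocked at chain node X7 ∈ conditioning set.
  P5: blocked at chain node X7 ∈ conditioning set.
  P6: blocked at fork node X7 ∈ conditioning set.
{X2, X7} contains no descendant of X8 and blocks every backdoor path.
Every element of {X2, X7} is needed (dropping X2 leaves P1 open; dropping X7 leaves P6 open), so no proper subset is valid.
Among all size-2 subsets of the eligible variables, only {X2, X7} blocks every backdoor path, so it is the unique smallest valid adjustment set.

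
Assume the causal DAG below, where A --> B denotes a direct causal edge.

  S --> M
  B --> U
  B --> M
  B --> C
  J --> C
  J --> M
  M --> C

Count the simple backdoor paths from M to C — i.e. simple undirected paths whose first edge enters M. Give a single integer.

A backdoor path from M to C is any simple undirected path whose first edge points into M (i.e. leaves M via a parent).
Parents of M: {B, J, S}.
Enumerating:
  P1: M <- B -> C
  P2: M <- J -> C
That exhausts the simple backdoor paths. Count: 2.

2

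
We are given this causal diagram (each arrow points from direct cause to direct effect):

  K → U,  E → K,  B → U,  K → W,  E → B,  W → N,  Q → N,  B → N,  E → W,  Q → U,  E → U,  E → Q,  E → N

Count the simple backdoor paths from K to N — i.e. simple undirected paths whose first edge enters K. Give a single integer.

A backdoor path from K to N is any simple undirected path whose first edge points into K (i.e. leaves K via a parent).
Parents of K: {E}.
Enumerating:
  P1: K <- E -> B -> U <- Q -> N
  P2: K <- E -> B -> N
  P3: K <- E -> Q -> U <- B -> N
  P4: K <- E -> Q -> N
  P5: K <- E -> U <- B -> N
  P6: K <- E -> U <- Q -> N
  P7: K <- E -> W -> N
  P8: K <- E -> N
That exhausts the simple backdoor paths. Count: 8.

8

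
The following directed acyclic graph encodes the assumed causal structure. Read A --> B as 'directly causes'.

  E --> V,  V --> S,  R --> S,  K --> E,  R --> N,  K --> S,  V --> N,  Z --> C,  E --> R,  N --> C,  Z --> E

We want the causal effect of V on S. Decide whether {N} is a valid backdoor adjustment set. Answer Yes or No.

Backdoor paths from V to S (paths whose first edge points into V):
  P1: V <- E <- K -> S
  P2: V <- E <- Z -> C <- N <- R -> S
  P3: V <- E -> R -> S
Condition 1 (no descendant of V in the set): FAILS — N is a descendant of V.
Condition 2 (every backdoor path blocked by {N}):
  P1: open — no interior node is in the conditioning set.
  P2: blocked at collider C (neither it nor any descendant is in the conditioning set).
  P3: open — no interior node is in the conditioning set.
{N} does not satisfy the backdoor criterion.

No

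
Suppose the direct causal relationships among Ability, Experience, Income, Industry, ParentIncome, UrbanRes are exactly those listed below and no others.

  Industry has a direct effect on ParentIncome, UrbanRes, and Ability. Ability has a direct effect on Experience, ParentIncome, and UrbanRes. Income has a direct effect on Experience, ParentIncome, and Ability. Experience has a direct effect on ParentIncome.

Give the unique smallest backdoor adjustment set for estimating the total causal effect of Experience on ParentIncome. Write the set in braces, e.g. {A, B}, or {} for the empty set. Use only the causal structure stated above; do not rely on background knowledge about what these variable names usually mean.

{Ability, Income}

Variables eligible for adjustment (non-descendants of Experience, excluding Experience and ParentIncome): {Ability, Income, Industry, UrbanRes}.
Backdoor paths from Experience to ParentIncome:
  P1: Experience <- Income -> Ability <- Industry -> ParentIncome
  P2: Experience <- Income -> Ability -> UrbanRes <- Industry -> ParentIncome
  P3: Experience <- Income -> Ability -> ParentIncome
  P4: Experience <- Income -> ParentIncome
  P5: Experience <- Ability <- Income -> ParentIncome
  P6: Experience <- Ability <- Industry -> ParentIncome
  P7: Experience <- Ability -> UrbanRes <- Industry -> ParentIncome
  P8: Experience <- Ability -> ParentIncome
The empty set is not sufficient: P3 (Experience <- Income -> Ability -> ParentIncome) has no collider blocking it and no conditioned non-collider, so it is open.
Try {Ability, Income}:
  P1: blocked at fork node Income ∈ conditioning set.
  P2: blocked at fork node Income ∈ conditioning set.
  P3: blocked at fork node Income ∈ conditioning set.
  P4: blocked at fork node Income ∈ conditioning set.
  P5: blocked at chain node Ability ∈ conditioning set.
  P6: blocked at chain node Ability ∈ conditioning set.
  P7: blocked at fork node Ability ∈ conditioning set.
  P8: blocked at fork node Ability ∈ conditioning set.
{Ability, Income} contains no descendant of Experience and blocks every backdoor path.
Every element of {Ability, Income} is needed (dropping Ability leaves P6 open; dropping Income leaves P1 open), so no proper subset is valid.
Among all size-2 subsets of the eligible variables, only {Ability, Income} blocks every backdoor path, so it is the unique smallest valid adjustment set.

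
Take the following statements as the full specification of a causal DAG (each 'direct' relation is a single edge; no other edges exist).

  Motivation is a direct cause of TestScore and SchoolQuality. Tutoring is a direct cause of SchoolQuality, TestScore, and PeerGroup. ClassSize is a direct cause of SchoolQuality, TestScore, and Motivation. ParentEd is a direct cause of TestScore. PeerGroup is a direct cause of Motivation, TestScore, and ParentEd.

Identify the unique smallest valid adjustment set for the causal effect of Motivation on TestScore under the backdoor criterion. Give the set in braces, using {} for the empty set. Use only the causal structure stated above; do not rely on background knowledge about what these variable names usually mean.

Variables eligible for adjustment (non-descendants of Motivation, excluding Motivation and TestScore): {ClassSize, ParentEd, PeerGroup, Tutoring}.
Backdoor paths from Motivation to TestScore:
  P1: Motivation <- ClassSize -> SchoolQuality <- Tutoring -> PeerGroup -> ParentEd -> TestScore
  P2: Motivation <- ClassSize -> SchoolQuality <- Tutoring -> PeerGroup -> TestScore
  P3: Motivation <- ClassSize -> SchoolQuality <- Tutoring -> TestScore
  P4: Motivation <- ClassSize -> TestScore
  P5: Motivation <- PeerGroup <- Tutoring -> SchoolQuality <- ClassSize -> TestScore
  P6: Motivation <- PeerGroup <- Tutoring -> TestScore
  P7: Motivation <- PeerGroup -> ParentEd -> TestScore
  P8: Motivation <- PeerGroup -> TestScore
The empty set is not sufficient: P4 (Motivation <- ClassSize -> TestScore) has no collider blocking it and no conditioned non-collider, so it is open.
Try {ClassSize, PeerGroup}:
  P1: blocked at fork node ClassSize ∈ conditioning set.
  P2: blocked at fork node ClassSize ∈ conditioning set.
  P3: blocked at fork node ClassSize ∈ conditioning set.
  P4: blocked at fork node ClassSize ∈ conditioning set.
  P5: blocked at chain node PeerGroup ∈ conditioning set.
  P6: blocked at chain node PeerGroup ∈ conditioning set.
  P7: blocked at fork node PeerGroup ∈ conditioning set.
  P8: blocked at fork node PeerGroup ∈ conditioning set.
{ClassSize, PeerGroup} contains no descendant of Motivation and blocks every backdoor path.
Every element of {ClassSize, PeerGroup} is needed (dropping ClassSize leaves P4 open; dropping PeerGroup leaves P6 open), so no proper subset is valid.
Among all size-2 subsets of the eligible variables, only {ClassSize, PeerGroup} blocks every backdoor path, so it is the unique smallest valid adjustment set.

{ClassSize, PeerGroup}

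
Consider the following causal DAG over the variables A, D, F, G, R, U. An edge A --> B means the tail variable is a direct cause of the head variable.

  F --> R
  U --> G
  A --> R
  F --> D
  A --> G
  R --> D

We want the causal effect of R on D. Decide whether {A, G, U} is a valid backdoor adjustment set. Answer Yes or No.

No

Backdoor paths from R to D (paths whose first edge points into R):
  P1: R <- F -> D
Condition 1 (no descendant of R in the set): holds — descendants of R are {D}; none are in {A, G, U}.
Condition 2 (every backdoor path blocked by {A, G, U}):
  P1: open — no interior node is in the conditioning set.
{A, G, U} does not satisfy the backdoor criterion.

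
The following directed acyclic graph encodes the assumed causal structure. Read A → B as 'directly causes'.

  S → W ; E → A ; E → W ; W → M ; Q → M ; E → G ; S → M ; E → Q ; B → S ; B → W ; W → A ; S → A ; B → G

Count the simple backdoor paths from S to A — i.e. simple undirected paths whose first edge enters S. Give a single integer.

6

A backdoor path from S to A is any simple undirected path whose first edge points into S (i.e. leaves S via a parent).
Parents of S: {B}.
Enumerating:
  P1: S <- B -> W <- E -> A
  P2: S <- B -> W -> A
  P3: S <- B -> W -> M <- Q <- E -> A
  P4: S <- B -> G <- E -> W -> A
  P5: S <- B -> G <- E -> Q -> M <- W -> A
  P6: S <- B -> G <- E -> A
That exhausts the simple backdoor paths. Count: 6.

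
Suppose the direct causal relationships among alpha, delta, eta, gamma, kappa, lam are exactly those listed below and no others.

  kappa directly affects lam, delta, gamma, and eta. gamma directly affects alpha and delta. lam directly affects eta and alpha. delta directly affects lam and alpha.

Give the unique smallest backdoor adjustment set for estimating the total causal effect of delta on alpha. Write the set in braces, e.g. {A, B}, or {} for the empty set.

{gamma, kappa}

Variables eligible for adjustment (non-descendants of delta, excluding delta and alpha): {gamma, kappa}.
Backdoor paths from delta to alpha:
  P1: delta <- kappa -> gamma -> alpha
  P2: delta <- kappa -> lam -> alpha
  P3: delta <- kappa -> eta <- lam -> alpha
  P4: delta <- gamma <- kappa -> lam -> alpha
  P5: delta <- gamma <- kappa -> eta <- lam -> alpha
  P6: delta <- gamma -> alpha
The empty set is not sufficient: P1 (delta <- kappa -> gamma -> alpha) has no collider blocking it and no conditioned non-collider, so it is open.
Try {gamma, kappa}:
  P1: blocked at fork node kappa ∈ conditioning set.
  P2: blocked at fork node kappa ∈ conditioning set.
  P3: blocked at fork node kappa ∈ conditioning set.
  P4: blocked at chain node gamma ∈ conditioning set.
  P5: blocked at chain node gamma ∈ conditioning set.
  P6: blocked at fork node gamma ∈ conditioning set.
{gamma, kappa} contains no descendant of delta and blocks every backdoor path.
Every element of {gamma, kappa} is needed (dropping gamma leaves P6 open; dropping kappa leaves P2 open), so no proper subset is valid.
Among all size-2 subsets of the eligible variables, only {gamma, kappa} blocks every backdoor path, so it is the unique smallest valid adjustment set.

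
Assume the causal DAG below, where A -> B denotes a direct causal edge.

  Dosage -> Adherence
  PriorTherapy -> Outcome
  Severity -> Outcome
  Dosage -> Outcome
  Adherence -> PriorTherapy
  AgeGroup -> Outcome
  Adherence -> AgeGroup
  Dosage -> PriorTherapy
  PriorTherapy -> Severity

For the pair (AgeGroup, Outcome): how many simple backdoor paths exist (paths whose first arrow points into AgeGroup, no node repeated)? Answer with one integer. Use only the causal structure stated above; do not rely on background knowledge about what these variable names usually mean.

A backdoor path from AgeGroup to Outcome is any simple undirected path whose first edge points into AgeGroup (i.e. leaves AgeGroup via a parent).
Parents of AgeGroup: {Adherence}.
Enumerating:
  P1: AgeGroup <- Adherence <- Dosage -> PriorTherapy -> Severity -> Outcome
  P2: AgeGroup <- Adherence <- Dosage -> PriorTherapy -> Outcome
  P3: AgeGroup <- Adherence <- Dosage -> Outcome
  P4: AgeGroup <- Adherence -> PriorTherapy <- Dosage -> Outcome
  P5: AgeGroup <- Adherence -> PriorTherapy -> Severity -> Outcome
  P6: AgeGroup <- Adherence -> PriorTherapy -> Outcome
That exhausts the simple backdoor paths. Count: 6.

6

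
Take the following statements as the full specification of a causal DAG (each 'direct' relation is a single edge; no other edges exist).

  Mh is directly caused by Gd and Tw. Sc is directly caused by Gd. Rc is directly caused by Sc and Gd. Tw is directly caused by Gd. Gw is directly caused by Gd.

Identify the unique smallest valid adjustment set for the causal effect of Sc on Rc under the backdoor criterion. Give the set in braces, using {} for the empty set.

{Gd}

Variables eligible for adjustment (non-descendants of Sc, excluding Sc and Rc): {Gd, Gw, Mh, Tw}.
Backdoor paths from Sc to Rc:
  P1: Sc <- Gd -> Rc
The empty set is not sufficient: P1 (Sc <- Gd -> Rc) has no collider blocking it and no conditioned non-collider, so it is open.
Try {Gd}:
  P1: blocked at fork node Gd ∈ conditioning set.
{Gd} contains no descendant of Sc and blocks every backdoor path.
No other singleton works — e.g. {Gw} leaves P1 open — so {Gd} is the unique smallest valid adjustment set.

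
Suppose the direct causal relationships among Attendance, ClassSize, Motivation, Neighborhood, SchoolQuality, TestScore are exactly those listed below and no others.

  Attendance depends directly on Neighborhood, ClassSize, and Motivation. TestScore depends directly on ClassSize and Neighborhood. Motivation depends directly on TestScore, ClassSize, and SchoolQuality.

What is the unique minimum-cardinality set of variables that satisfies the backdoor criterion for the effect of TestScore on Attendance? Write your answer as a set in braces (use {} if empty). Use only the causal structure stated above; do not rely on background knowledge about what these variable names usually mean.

{ClassSize, Neighborhood}

Variables eligible for adjustment (non-descendants of TestScore, excluding TestScore and Attendance): {ClassSize, Neighborhood, SchoolQuality}.
Backdoor paths from TestScore to Attendance:
  P1: TestScore <- ClassSize -> Motivation -> Attendance
  P2: TestScore <- ClassSize -> Attendance
  P3: TestScore <- Neighborhood -> Attendance
The empty set is not sufficient: P1 (TestScore <- ClassSize -> Motivation -> Attendance) has no collider blocking it and no conditioned non-collider, so it is open.
Try {ClassSize, Neighborhood}:
  P1: blocked at fork node ClassSize ∈ conditioning set.
  P2: blocked at fork node ClassSize ∈ conditioning set.
  P3: blocked at fork node Neighborhood ∈ conditioning set.
{ClassSize, Neighborhood} contains no descendant of TestScore and blocks every backdoor path.
Every element of {ClassSize, Neighborhood} is needed (dropping ClassSize leaves P1 open; dropping Neighborhood leaves P3 open), so no proper subset is valid.
Among all size-2 subsets of the eligible variables, only {ClassSize, Neighborhood} blocks every backdoor path, so it is the unique smallest valid adjustment set.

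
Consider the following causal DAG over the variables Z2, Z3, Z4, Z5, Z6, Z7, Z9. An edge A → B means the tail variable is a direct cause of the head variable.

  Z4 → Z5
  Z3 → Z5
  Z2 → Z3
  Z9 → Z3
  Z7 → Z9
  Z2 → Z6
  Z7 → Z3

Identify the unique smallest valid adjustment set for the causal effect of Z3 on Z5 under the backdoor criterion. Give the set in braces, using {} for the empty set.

{}

Variables eligible for adjustment (non-descendants of Z3, excluding Z3 and Z5): {Z2, Z4, Z6, Z7, Z9}.
Backdoor paths from Z3 to Z5:
  (none)
With no backdoor paths the empty set already satisfies the criterion, and it is trivially minimal.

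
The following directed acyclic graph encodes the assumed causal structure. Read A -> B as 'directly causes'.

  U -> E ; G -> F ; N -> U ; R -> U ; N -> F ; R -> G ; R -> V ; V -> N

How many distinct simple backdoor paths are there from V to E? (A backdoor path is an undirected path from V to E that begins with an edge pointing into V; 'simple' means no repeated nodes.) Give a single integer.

A backdoor path from V to E is any simple undirected path whose first edge points into V (i.e. leaves V via a parent).
Parents of V: {R}.
Enumerating:
  P1: V <- R -> G -> F <- N -> U -> E
  P2: V <- R -> U -> E
That exhausts the simple backdoor paths. Count: 2.

2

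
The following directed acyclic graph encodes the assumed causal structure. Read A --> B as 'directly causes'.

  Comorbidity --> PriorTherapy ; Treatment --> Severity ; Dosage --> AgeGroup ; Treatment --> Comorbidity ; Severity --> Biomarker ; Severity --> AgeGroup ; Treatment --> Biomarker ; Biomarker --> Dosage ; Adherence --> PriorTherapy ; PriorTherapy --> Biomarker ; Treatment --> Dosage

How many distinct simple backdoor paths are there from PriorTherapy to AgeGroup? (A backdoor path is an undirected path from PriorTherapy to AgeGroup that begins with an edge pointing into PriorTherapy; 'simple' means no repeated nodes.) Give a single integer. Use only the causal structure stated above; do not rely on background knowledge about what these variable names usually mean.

A backdoor path from PriorTherapy to AgeGroup is any simple undirected path whose first edge points into PriorTherapy (i.e. leaves PriorTherapy via a parent).
Parents of PriorTherapy: {Adherence, Comorbidity}.
Enumerating:
  P1: PriorTherapy <- Comorbidity <- Treatment -> Severity -> Biomarker -> Dosage -> AgeGroup
  P2: PriorTherapy <- Comorbidity <- Treatment -> Severity -> AgeGroup
  P3: PriorTherapy <- Comorbidity <- Treatment -> Biomarker <- Severity -> AgeGroup
  P4: PriorTherapy <- Comorbidity <- Treatment -> Biomarker -> Dosage -> AgeGroup
  P5: PriorTherapy <- Comorbidity <- Treatment -> Dosage <- Biomarker <- Severity -> AgeGroup
  P6: PriorTherapy <- Comorbidity <- Treatment -> Dosage -> AgeGroup
That exhausts the simple backdoor paths. Count: 6.

6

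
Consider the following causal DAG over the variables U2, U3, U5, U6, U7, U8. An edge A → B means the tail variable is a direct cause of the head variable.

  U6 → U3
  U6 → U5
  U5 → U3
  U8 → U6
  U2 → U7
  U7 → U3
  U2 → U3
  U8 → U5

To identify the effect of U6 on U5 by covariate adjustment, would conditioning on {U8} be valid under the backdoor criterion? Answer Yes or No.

Yes

Backdoor paths from U6 to U5 (paths whose first edge points into U6):
  P1: U6 <- U8 -> U5
Condition 1 (no descendant of U6 in the set): holds — descendants of U6 are {U3, U5}; none are in {U8}.
Condition 2 (every backdoor path blocked by {U8}):
  P1: blocked at fork node U8 ∈ conditioning set.
{U8} satisfies the backdoor criterion.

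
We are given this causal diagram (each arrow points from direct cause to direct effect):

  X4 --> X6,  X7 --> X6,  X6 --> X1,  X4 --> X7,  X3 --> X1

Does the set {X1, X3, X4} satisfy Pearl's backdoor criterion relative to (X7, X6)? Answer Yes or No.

Backdoor paths from X7 to X6 (paths whose first edge points into X7):
  P1: X7 <- X4 -> X6
Condition 1 (no descendant of X7 in the set): FAILS — X1 is a descendant of X7.
Condition 2 (every backdoor path blocked by {X1, X3, X4}):
  P1: blocked at fork node X4 ∈ conditioning set.
{X1, X3, X4} does not satisfy the backdoor criterion.

No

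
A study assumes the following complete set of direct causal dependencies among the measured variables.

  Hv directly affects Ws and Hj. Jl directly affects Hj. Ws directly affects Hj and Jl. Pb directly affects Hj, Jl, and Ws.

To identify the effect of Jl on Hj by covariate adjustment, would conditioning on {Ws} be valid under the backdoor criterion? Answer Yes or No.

Backdoor paths from Jl to Hj (paths whose first edge points into Jl):
  P1: Jl <- Pb -> Ws <- Hv -> Hj
  P2: Jl <- Pb -> Ws -> Hj
  P3: Jl <- Pb -> Hj
  P4: Jl <- Ws <- Hv -> Hj
  P5: Jl <- Ws <- Pb -> Hj
  P6: Jl <- Ws -> Hj
Condition 1 (no descendant of Jl in the set): holds — descendants of Jl are {Hj}; none are in {Ws}.
Condition 2 (every backdoor path blocked by {Ws}):
  P1: open — collider(s) Ws are conditioned on (or have a conditioned descendant) and no non-collider on the path is in the set.
  P2: blocked at chain node Ws ∈ conditioning set.
  P3: open — no interior node is in the conditioning set.
  P4: blocked at chain node Ws ∈ conditioning set.
  P5: blocked at chain node Ws ∈ conditioning set.
  P6: blocked at fork node Ws ∈ conditioning set.
{Ws} does not satisfy the backdoor criterion.

No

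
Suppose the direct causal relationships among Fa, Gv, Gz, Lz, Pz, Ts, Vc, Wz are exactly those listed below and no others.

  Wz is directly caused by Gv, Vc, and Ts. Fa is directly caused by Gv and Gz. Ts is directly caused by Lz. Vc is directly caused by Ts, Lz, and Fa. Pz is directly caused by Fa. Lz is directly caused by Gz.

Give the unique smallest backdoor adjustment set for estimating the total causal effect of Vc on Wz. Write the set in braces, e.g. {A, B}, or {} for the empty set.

Variables eligible for adjustment (non-descendants of Vc, excluding Vc and Wz): {Fa, Gv, Gz, Lz, Pz, Ts}.
Backdoor paths from Vc to Wz:
  P1: Vc <- Lz <- Gz -> Fa <- Gv -> Wz
  P2: Vc <- Lz -> Ts -> Wz
  P3: Vc <- Fa <- Gv -> Wz
  P4: Vc <- Fa <- Gz -> Lz -> Ts -> Wz
  P5: Vc <- Ts <- Lz <- Gz -> Fa <- Gv -> Wz
  P6: Vc <- Ts -> Wz
The empty set is not sufficient: P2 (Vc <- Lz -> Ts -> Wz) has no collider blocking it and no conditioned non-collider, so it is open.
Try {Gv, Ts}:
  P1: blocked at collider Fa (neither it nor any descendant is in the conditioning set).
  P2: blocked at chain node Ts ∈ conditioning set.
  P3: blocked at fork node Gv ∈ conditioning set.
  P4: blocked at chain node Ts ∈ conditioning set.
  P5: blocked at chain node Ts ∈ conditioning set.
  P6: blocked at fork node Ts ∈ conditioning set.
{Gv, Ts} contains no descendant of Vc and blocks every backdoor path.
Every element of {Gv, Ts} is needed (dropping Gv leaves P3 open; dropping Ts leaves P2 open), so no proper subset is valid.
Among all size-2 subsets of the eligible variables, only {Gv, Ts} blocks every backdoor path, so it is the unique smallest valid adjustment set.

{Gv, Ts}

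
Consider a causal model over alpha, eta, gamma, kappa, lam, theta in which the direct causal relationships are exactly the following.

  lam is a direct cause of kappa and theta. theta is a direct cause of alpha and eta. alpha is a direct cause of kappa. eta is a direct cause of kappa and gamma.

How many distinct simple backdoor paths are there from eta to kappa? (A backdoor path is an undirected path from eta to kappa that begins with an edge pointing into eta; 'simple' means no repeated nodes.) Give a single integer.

2

A backdoor path from eta to kappa is any simple undirected path whose first edge points into eta (i.e. leaves eta via a parent).
Parents of eta: {theta}.
Enumerating:
  P1: eta <- theta <- lam -> kappa
  P2: eta <- theta -> alpha -> kappa
That exhausts the simple backdoor paths. Count: 2.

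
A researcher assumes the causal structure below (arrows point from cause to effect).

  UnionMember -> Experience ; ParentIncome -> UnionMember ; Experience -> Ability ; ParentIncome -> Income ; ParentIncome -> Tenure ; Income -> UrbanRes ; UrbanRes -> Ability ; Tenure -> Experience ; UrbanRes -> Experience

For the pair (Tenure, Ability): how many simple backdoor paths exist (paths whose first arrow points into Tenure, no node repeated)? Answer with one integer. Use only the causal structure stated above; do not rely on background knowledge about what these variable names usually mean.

4

A backdoor path from Tenure to Ability is any simple undirected path whose first edge points into Tenure (i.e. leaves Tenure via a parent).
Parents of Tenure: {ParentIncome}.
Enumerating:
  P1: Tenure <- ParentIncome -> Income -> UrbanRes -> Experience -> Ability
  P2: Tenure <- ParentIncome -> Income -> UrbanRes -> Ability
  P3: Tenure <- ParentIncome -> UnionMember -> Experience <- UrbanRes -> Ability
  P4: Tenure <- ParentIncome -> UnionMember -> Experience -> Ability
That exhausts the simple backdoor paths. Count: 4.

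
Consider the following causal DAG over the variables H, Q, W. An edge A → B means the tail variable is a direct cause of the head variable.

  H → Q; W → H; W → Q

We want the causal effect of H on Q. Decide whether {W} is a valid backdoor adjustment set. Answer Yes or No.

Backdoor paths from H to Q (paths whose first edge points into H):
  P1: H <- W -> Q
Condition 1 (no descendant of H in the set): holds — descendants of H are {Q}; none are in {W}.
Condition 2 (every backdoor path blocked by {W}):
  P1: blocked at fork node W ∈ conditioning set.
{W} satisfies the backdoor criterion.

Yes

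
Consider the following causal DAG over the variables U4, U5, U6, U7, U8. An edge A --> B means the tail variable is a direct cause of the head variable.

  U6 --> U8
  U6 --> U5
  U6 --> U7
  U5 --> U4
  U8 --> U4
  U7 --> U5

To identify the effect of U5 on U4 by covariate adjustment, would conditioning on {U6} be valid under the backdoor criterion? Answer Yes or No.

Backdoor paths from U5 to U4 (paths whose first edge points into U5):
  P1: U5 <- U6 -> U8 -> U4
  P2: U5 <- U7 <- U6 -> U8 -> U4
Condition 1 (no descendant of U5 in the set): holds — descendants of U5 are {U4}; none are in {U6}.
Condition 2 (every backdoor path blocked by {U6}):
  P1: blocked at fork node U6 ∈ conditioning set.
  P2: blocked at fork node U6 ∈ conditioning set.
{U6} satisfies the backdoor criterion.

Yes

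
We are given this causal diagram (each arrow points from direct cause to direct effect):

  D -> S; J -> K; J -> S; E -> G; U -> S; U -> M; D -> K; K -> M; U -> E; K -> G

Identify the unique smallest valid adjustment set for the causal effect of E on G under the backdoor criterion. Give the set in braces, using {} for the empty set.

{}

Variables eligible for adjustment (non-descendants of E, excluding E and G): {D, J, K, M, S, U}.
Backdoor paths from E to G:
  P1: E <- U -> S <- D -> K -> G
  P2: E <- U -> S <- J -> K -> G
  P3: E <- U -> M <- K -> G
Each backdoor path contains an unconditioned collider, so every path is already blocked with the empty conditioning set:
  P1: blocked at collider S (neither it nor any descendant is in the conditioning set).
  P2: blocked at collider S (neither it nor any descendant is in the conditioning set).
  P3: blocked at collider M (neither it nor any descendant is in the conditioning set).
The empty set is therefore the unique smallest valid set.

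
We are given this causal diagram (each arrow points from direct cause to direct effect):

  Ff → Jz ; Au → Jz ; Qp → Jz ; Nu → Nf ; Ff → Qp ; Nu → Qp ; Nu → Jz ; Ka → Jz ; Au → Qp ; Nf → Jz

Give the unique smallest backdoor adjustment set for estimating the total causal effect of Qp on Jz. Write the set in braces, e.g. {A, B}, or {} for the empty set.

Variables eligible for adjustment (non-descendants of Qp, excluding Qp and Jz): {Au, Ff, Ka, Nf, Nu}.
Backdoor paths from Qp to Jz:
  P1: Qp <- Nu -> Nf -> Jz
  P2: Qp <- Nu -> Jz
  P3: Qp <- Ff -> Jz
  P4: Qp <- Au -> Jz
The empty set is not sufficient: P1 (Qp <- Nu -> Nf -> Jz) has no collider blocking it and no conditioned non-collider, so it is open.
Try {Au, Ff, Nu}:
  P1: blocked at fork node Nu ∈ conditioning set.
  P2: blocked at fork node Nu ∈ conditioning set.
  P3: blocked at fork node Ff ∈ conditioning set.
  P4: blocked at fork node Au ∈ conditioning set.
{Au, Ff, Nu} contains no descendant of Qp and blocks every backdoor path.
Every element of {Au, Ff, Nu} is needed (dropping Au leaves P4 open; dropping Ff leaves P3 open; dropping Nu leaves P1 open), so no proper subset is valid.
Among all size-3 subsets of the eligible variables, only {Au, Ff, Nu} blocks every backdoor path, so it is the unique smallest valid adjustment set.

{Au, Ff, Nu}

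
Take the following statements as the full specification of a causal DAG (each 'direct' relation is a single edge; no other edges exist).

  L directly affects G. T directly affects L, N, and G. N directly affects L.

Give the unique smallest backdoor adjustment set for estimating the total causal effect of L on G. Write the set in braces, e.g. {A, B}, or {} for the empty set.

Variables eligible for adjustment (non-descendants of L, excluding L and G): {N, T}.
Backdoor paths from L to G:
  P1: L <- T -> G
  P2: L <- N <- T -> G
The empty set is not sufficient: P1 (L <- T -> G) has no collider blocking it and no conditioned non-collider, so it is open.
Try {T}:
  P1: blocked at fork node T ∈ conditioning set.
  P2: blocked at fork node T ∈ conditioning set.
{T} contains no descendant of L and blocks every backdoor path.
No other singleton works — e.g. {N} leaves P1 open — so {T} is the unique smallest valid adjustment set.

{T}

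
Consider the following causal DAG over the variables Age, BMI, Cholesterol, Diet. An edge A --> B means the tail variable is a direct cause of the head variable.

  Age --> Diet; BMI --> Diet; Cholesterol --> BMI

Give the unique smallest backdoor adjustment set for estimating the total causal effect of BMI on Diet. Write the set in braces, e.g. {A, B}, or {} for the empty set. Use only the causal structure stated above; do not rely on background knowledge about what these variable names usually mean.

{}

Variables eligible for adjustment (non-descendants of BMI, excluding BMI and Diet): {Age, Cholesterol}.
Backdoor paths from BMI to Diet:
  (none)
With no backdoor paths the empty set already satisfies the criterion, and it is trivially minimal.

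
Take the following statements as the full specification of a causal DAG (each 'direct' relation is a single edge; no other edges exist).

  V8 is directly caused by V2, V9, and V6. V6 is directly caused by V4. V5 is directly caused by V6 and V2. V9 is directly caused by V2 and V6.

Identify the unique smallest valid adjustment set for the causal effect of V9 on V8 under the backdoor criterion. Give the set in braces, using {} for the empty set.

{V2, V6}

Variables eligible for adjustment (non-descendants of V9, excluding V9 and V8): {V2, V4, V5, V6}.
Backdoor paths from V9 to V8:
  P1: V9 <- V6 -> V5 <- V2 -> V8
  P2: V9 <- V6 -> V8
  P3: V9 <- V2 -> V5 <- V6 -> V8
  P4: V9 <- V2 -> V8
The empty set is not sufficient: P2 (V9 <- V6 -> V8) has no collider blocking it and no conditioned non-collider, so it is open.
Try {V2, V6}:
  P1: blocked at fork node V6 ∈ conditioning set.
  P2: blocked at fork node V6 ∈ conditioning set.
  P3: blocked at fork node V2 ∈ conditioning set.
  P4: blocked at fork node V2 ∈ conditioning set.
{V2, V6} contains no descendant of V9 and blocks every backdoor path.
Every element of {V2, V6} is needed (dropping V2 leaves P4 open; dropping V6 leaves P2 open), so no proper subset is valid.
Among all size-2 subsets of the eligible variables, only {V2, V6} blocks every backdoor path, so it is the unique smallest valid adjustment set.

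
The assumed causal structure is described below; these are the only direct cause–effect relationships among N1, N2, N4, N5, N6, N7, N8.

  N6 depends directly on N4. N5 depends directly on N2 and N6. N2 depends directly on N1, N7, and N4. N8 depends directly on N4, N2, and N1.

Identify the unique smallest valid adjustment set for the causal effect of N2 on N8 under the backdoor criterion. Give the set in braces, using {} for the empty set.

Variables eligible for adjustment (non-descendants of N2, excluding N2 and N8): {N1, N4, N6, N7}.
Backdoor paths from N2 to N8:
  P1: N2 <- N4 -> N8
  P2: N2 <- N1 -> N8
The empty set is not sufficient: P1 (N2 <- N4 -> N8) has no collider blocking it and no conditioned non-collider, so it is open.
Try {N1, N4}:
  P1: blocked at fork node N4 ∈ conditioning set.
  P2: blocked at fork node N1 ∈ conditioning set.
{N1, N4} contains no descendant of N2 and blocks every backdoor path.
Every element of {N1, N4} is needed (dropping N1 leaves P2 open; dropping N4 leaves P1 open), so no proper subset is valid.
Among all size-2 subsets of the eligible variables, only {N1, N4} blocks every backdoor path, so it is the unique smallest valid adjustment set.

{N1, N4}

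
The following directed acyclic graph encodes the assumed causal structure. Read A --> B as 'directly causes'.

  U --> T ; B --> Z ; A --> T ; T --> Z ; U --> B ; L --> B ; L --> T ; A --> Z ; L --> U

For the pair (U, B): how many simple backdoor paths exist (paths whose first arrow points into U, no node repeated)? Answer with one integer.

A backdoor path from U to B is any simple undirected path whose first edge points into U (i.e. leaves U via a parent).
Parents of U: {L}.
Enumerating:
  P1: U <- L -> B
  P2: U <- L -> T <- A -> Z <- B
  P3: U <- L -> T -> Z <- B
That exhausts the simple backdoor paths. Count: 3.

3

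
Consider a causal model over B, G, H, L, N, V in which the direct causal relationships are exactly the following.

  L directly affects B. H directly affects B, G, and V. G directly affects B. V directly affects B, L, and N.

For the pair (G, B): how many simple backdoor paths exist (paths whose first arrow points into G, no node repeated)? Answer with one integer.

A backdoor path from G to B is any simple undirected path whose first edge points into G (i.e. leaves G via a parent).
Parents of G: {H}.
Enumerating:
  P1: G <- H -> V -> L -> B
  P2: G <- H -> V -> B
  P3: G <- H -> B
That exhausts the simple backdoor paths. Count: 3.

3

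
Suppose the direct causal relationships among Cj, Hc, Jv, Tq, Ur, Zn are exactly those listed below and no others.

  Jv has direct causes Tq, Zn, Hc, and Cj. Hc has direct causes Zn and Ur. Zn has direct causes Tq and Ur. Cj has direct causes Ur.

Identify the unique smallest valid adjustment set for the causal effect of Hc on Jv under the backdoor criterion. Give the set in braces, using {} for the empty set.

{Ur, Zn}

Variables eligible for adjustment (non-descendants of Hc, excluding Hc and Jv): {Cj, Tq, Ur, Zn}.
Backdoor paths from Hc to Jv:
  P1: Hc <- Ur -> Cj -> Jv
  P2: Hc <- Ur -> Zn <- Tq -> Jv
  P3: Hc <- Ur -> Zn -> Jv
  P4: Hc <- Zn <- Tq -> Jv
  P5: Hc <- Zn <- Ur -> Cj -> Jv
  P6: Hc <- Zn -> Jv
The empty set is not sufficient: P1 (Hc <- Ur -> Cj -> Jv) has no collider blocking it and no conditioned non-collider, so it is open.
Try {Ur, Zn}:
  P1: blocked at fork node Ur ∈ conditioning set.
  P2: blocked at fork node Ur ∈ conditioning set.
  P3: blocked at fork node Ur ∈ conditioning set.
  P4: blocked at chain node Zn ∈ conditioning set.
  P5: blocked at chain node Zn ∈ conditioning set.
  P6: blocked at fork node Zn ∈ conditioning set.
{Ur, Zn} contains no descendant of Hc and blocks every backdoor path.
Every element of {Ur, Zn} is needed (dropping Ur leaves P1 open; dropping Zn leaves P4 open), so no proper subset is valid.
Among all size-2 subsets of the eligible variables, only {Ur, Zn} blocks every backdoor path, so it is the unique smallest valid adjustment set.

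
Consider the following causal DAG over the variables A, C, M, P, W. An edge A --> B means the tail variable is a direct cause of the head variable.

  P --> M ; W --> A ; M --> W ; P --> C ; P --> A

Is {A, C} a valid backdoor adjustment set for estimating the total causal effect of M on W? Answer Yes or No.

Backdoor paths from M to W (paths whose first edge points into M):
  P1: M <- P -> A <- W
Condition 1 (no descendant of M in the set): FAILS — A is a descendant of M.
Condition 2 (every backdoor path blocked by {A, C}):
  P1: open — collider(s) A are conditioned on (or have a conditioned descendant) and no non-collider on the path is in the set.
{A, C} does not satisfy the backdoor criterion.

No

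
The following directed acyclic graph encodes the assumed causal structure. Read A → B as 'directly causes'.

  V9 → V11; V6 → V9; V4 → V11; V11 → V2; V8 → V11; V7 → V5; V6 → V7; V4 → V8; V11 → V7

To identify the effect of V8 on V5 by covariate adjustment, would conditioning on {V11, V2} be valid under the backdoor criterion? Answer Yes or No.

Backdoor paths from V8 to V5 (paths whose first edge points into V8):
  P1: V8 <- V4 -> V11 <- V9 <- V6 -> V7 -> V5
  P2: V8 <- V4 -> V11 -> V7 -> V5
Condition 1 (no descendant of V8 in the set): FAILS — V11 and V2 are descendants of V8.
Condition 2 (every backdoor path blocked by {V11, V2}):
  P1: open — collider(s) V11 are conditioned on (or have a conditioned descendant) and no non-collider on the path is in the set.
  P2: blocked at chain node V11 ∈ conditioning set.
{V11, V2} does not satisfy the backdoor criterion.

No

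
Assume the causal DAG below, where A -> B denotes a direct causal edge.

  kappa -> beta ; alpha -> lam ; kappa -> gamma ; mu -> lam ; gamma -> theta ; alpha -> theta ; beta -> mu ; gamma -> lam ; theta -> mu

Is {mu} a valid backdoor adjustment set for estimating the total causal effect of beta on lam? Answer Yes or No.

No

Backdoor paths from beta to lam (paths whose first edge points into beta):
  P1: beta <- kappa -> gamma -> theta <- alpha -> lam
  P2: beta <- kappa -> gamma -> theta -> mu -> lam
  P3: beta <- kappa -> gamma -> lam
Condition 1 (no descendant of beta in the set): FAILS — mu is a descendant of beta.
Condition 2 (every backdoor path blocked by {mu}):
  P1: open — collider(s) theta are conditioned on (or have a conditioned descendant) and no non-collider on the path is in the set.
  P2: blocked at chain node mu ∈ conditioning set.
  P3: open — no interior node is in the conditioning set.
{mu} does not satisfy the backdoor criterion.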